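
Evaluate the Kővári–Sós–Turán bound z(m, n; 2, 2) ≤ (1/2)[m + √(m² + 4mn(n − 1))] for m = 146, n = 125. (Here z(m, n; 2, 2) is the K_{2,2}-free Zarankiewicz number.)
z(146, 125; 2, 2) ≤ (1/2)[146 + √(146² + 4·146·125·124)] = (1/2)[146 + √9073316] = 1579.0973

Kővári–Sós–Turán: let r_1, ..., r_146 be the row sums and z = Σ r_i the total number of 1s. Each pair of columns can share at most one row with both entries 1 (else a 2×2 all-ones block appears), so Σ_i C(r_i, 2) ≤ C(125, 2) = 7750. By convexity Σ_i C(r_i, 2) ≥ 146·C(z/146, 2) = z(z − 146)/(2·146), giving z² − 146z − 146·125·124 ≤ 0 and hence z ≤ (1/2)[146 + √(21316 + 4·2263000)] = (1/2)[146 + √9073316] ≈ (1/2)(146 + 3012.1945) = 1579.0973.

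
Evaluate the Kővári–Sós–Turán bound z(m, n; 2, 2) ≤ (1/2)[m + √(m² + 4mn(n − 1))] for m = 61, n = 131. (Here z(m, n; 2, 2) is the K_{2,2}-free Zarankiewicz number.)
z(61, 131; 2, 2) ≤ (1/2)[61 + √(61² + 4·61·131·130)] = (1/2)[61 + √4159041] = 1050.1863

Kővári–Sós–Turán: let r_1, ..., r_61 be the row sums and z = Σ r_i the total number of 1s. Each pair of columns can share at most one row with both entries 1 (else a 2×2 all-ones block appears), so Σ_i C(r_i, 2) ≤ C(131, 2) = 8515. By convexity Σ_i C(r_i, 2) ≥ 61·C(z/61, 2) = z(z − 61)/(2·61), giving z² − 61z − 61·131·130 ≤ 0 and hence z ≤ (1/2)[61 + √(3721 + 4·1038830)] = (1/2)[61 + √4159041] ≈ (1/2)(61 + 2039.3727) = 1050.1863.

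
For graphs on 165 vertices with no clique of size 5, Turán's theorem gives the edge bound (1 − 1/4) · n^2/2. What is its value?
Turán density bound = (3/4) · 165^2/2 = 81675/8 ≈ 10209.375

Turán's theorem: ex(n, K_{r+1}) is achieved by the complete r-partite Turán graph T(n, r) with parts as balanced as possible, and is at most (1 − 1/r) · n^2/2. For r = 4, n = 165: the density bound is (3/4) · 27225/2 = 81675/8 ≈ 10209.375. The integer-valued extremum is e(T(165, 4)) = 10209, which is strictly less than the density bound 81675/8 since 4 ∤ 165 (the parts of T(165, 4) cannot all be equal).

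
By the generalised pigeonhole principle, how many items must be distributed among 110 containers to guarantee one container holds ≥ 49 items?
n = (49 − 1)·110 + 1 = 5281

By the generalised pigeonhole principle, to guarantee some box contains ≥ r objects we need more than (r − 1) · k objects total. Threshold: n = (r − 1) · k + 1. With r = 49 and k = 110: n = 48 · 110 + 1 = 5280 + 1 = 5281. For n = 5280 = 48 · 110, we can put exactly 48 objects in every box, avoiding 49 in any single one — so 5281 is tight.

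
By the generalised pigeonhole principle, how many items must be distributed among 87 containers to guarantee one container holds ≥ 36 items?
n = (36 − 1)·87 + 1 = 3046

By the generalised pigeonhole principle, to guarantee some box contains ≥ r objects we need more than (r − 1) · k objects total. Threshold: n = (r − 1) · k + 1. With r = 36 and k = 87: n = 35 · 87 + 1 = 3045 + 1 = 3046. For n = 3045 = 35 · 87, we can put exactly 35 objects in every box, avoiding 36 in any single one — so 3046 is tight.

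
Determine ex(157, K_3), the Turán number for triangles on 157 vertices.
ex(157, K_3) = ⌊157^2/4⌋ = 6162

Mantel (1907): a triangle-free graph on n vertices has at most ⌊n^2/4⌋ edges, with equality for the complete bipartite graph K_{⌊n/2⌋, ⌈n/2⌉}. For n = 157: ⌊157^2/4⌋ = ⌊24649/4⌋ = 6162. The extremal graph is K_{78, 79}, which has 78·79 = 6162 edges.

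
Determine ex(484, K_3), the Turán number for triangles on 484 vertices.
ex(484, K_3) = ⌊484^2/4⌋ = 58564

Mantel (1907): a triangle-free graph on n vertices has at most ⌊n^2/4⌋ edges, with equality for the complete bipartite graph K_{⌊n/2⌋, ⌈n/2⌉}. For n = 484: ⌊484^2/4⌋ = ⌊234256/4⌋ = 58564. The extremal graph is K_{242, 242}, which has 242·242 = 58564 edges.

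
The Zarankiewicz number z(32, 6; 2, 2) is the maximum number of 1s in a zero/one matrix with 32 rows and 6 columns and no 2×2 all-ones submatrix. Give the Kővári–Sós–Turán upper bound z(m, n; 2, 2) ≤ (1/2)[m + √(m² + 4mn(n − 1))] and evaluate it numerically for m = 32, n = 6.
z(32, 6; 2, 2) ≤ (1/2)[32 + √(32² + 4·32·6·5)] = (1/2)[32 + √4864] = 50.8712

Kővári–Sós–Turán: let r_1, ..., r_32 be the row sums and z = Σ r_i the total number of 1s. Each pair of columns can share at most one row with both entries 1 (else a 2×2 all-ones block appears), so Σ_i C(r_i, 2) ≤ C(6, 2) = 15. By convexity Σ_i C(r_i, 2) ≥ 32·C(z/32, 2) = z(z − 32)/(2·32), giving z² − 32z − 32·6·5 ≤ 0 and hence z ≤ (1/2)[32 + √(1024 + 4·960)] = (1/2)[32 + √4864] ≈ (1/2)(32 + 69.7424) = 50.8712.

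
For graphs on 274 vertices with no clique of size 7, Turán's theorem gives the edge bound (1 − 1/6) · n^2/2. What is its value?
Turán density bound = (5/6) · 274^2/2 = 93845/3 ≈ 31281.6667

Turán's theorem: ex(n, K_{r+1}) is achieved by the complete r-partite Turán graph T(n, r) with parts as balanced as possible, and is at most (1 − 1/r) · n^2/2. For r = 6, n = 274: the density bound is (5/6) · 75076/2 = 93845/3 ≈ 31281.6667. The integer-valued extremum is e(T(274, 6)) = 31281, which is strictly less than the density bound 93845/3 since 6 ∤ 274 (the parts of T(274, 6) cannot all be equal).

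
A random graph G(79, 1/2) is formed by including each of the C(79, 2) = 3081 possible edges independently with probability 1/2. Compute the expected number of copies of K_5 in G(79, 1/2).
E[# K_5] = C(79, 5) · (1/2)^C(5, 2) = 22537515 / 2^10 ≈ 22009.291992

For each 5-subset S of vertices (there are C(79, 5) = 22537515 such S), let X_S = 1 if S induces a K_5 (all C(5, 2) = 10 edges present). Then P(X_S = 1) = (1/2)^10 = 1/1024. By linearity of expectation, E[# K_5] = C(79, 5) · (1/2)^10 = 22537515 / 1024 ≈ 22009.291992.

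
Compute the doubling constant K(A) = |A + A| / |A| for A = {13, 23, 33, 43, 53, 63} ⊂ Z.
K = |A + A| / |A| = 11/6

Enumerate A + A = {a + b : a, b ∈ A}. With |A| = 6, there are |A|^2 = 36 ordered sum pairs; collecting distinct values, A + A = {26, 36, 46, 56, 66, 76, 86, 96, 106, 116, 126}, so |A + A| = 11. Thus K = 11/6. Here |A + A| = 2|A| − 1 = 11, the minimum possible — so K = 11/6 is minimal, which holds iff A is an arithmetic progression.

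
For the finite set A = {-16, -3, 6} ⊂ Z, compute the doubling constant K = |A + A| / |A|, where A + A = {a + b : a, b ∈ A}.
K = |A + A| / |A| = 6/3 = 2

Enumerate A + A = {a + b : a, b ∈ A}. With |A| = 3, there are |A|^2 = 9 ordered sum pairs; collecting distinct values, A + A = {-32, -19, -10, -6, 3, 12}, so |A + A| = 6. Thus K = 6/3 = 2. For comparison, the minimum possible |A + A| over all 3-element sets is 2·3 − 1 = 5 (so min K = 5/3), attained only by arithmetic progressions.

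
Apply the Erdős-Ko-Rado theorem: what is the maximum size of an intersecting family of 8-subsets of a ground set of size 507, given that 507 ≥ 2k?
max |F| = C(506, 7) = 1616297597409000

Erdős-Ko-Rado (1961): when n ≥ 2k, max |F| = C(n−1, k−1). The bound is attained by the star {A : i ∈ A} for any fixed i ∈ [n]. Here C(507−1, 8−1) = C(506, 7) = 1616297597409000.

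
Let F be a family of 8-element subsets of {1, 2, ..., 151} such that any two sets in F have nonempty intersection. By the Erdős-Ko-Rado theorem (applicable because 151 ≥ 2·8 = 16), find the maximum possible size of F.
max |F| = C(150, 7) = 294109729200

The Erdős-Ko-Rado theorem states: for n ≥ 2k, an intersecting family of k-subsets of an n-element set has size at most C(n − 1, k − 1), with equality for 'star' families {A ⊆ [n] : |A| = k, i ∈ A} (fix an element i). For n = 151, k = 8: C(150, 7) = 294109729200.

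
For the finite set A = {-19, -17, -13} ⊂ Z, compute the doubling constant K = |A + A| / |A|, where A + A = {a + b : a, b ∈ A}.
K = |A + A| / |A| = 6/3 = 2

Enumerate A + A = {a + b : a, b ∈ A}. With |A| = 3, there are |A|^2 = 9 ordered sum pairs; collecting distinct values, A + A = {-38, -36, -34, -32, -30, -26}, so |A + A| = 6. Thus K = 6/3 = 2. For comparison, the minimum possible |A + A| over all 3-element sets is 2·3 − 1 = 5 (so min K = 5/3), attained only by arithmetic progressions.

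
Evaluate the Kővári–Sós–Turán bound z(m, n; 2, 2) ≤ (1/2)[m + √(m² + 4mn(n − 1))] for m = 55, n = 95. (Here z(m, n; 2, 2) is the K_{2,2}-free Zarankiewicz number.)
z(55, 95; 2, 2) ≤ (1/2)[55 + √(55² + 4·55·95·94)] = (1/2)[55 + √1967625] = 728.8603

Kővári–Sós–Turán: let r_1, ..., r_55 be the row sums and z = Σ r_i the total number of 1s. Each pair of columns can share at most one row with both entries 1 (else a 2×2 all-ones block appears), so Σ_i C(r_i, 2) ≤ C(95, 2) = 4465. By convexity Σ_i C(r_i, 2) ≥ 55·C(z/55, 2) = z(z − 55)/(2·55), giving z² − 55z − 55·95·94 ≤ 0 and hence z ≤ (1/2)[55 + √(3025 + 4·491150)] = (1/2)[55 + √1967625] ≈ (1/2)(55 + 1402.7206) = 728.8603.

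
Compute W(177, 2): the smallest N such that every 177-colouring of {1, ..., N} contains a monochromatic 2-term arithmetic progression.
W(177, 2) = 177 + 1 = 178

A 2-term AP is any pair of integers, so a monochromatic 2-AP exists iff some colour is used at least twice. With 177 colours, the colouring i ↦ i on {1, ..., 177} uses each colour once, avoiding any monochromatic pair, so W(177, 2) > 177. For {1, ..., 178}, pigeonhole forces two integers of the same colour, which form a monochromatic 2-AP. Hence W(177, 2) = 178.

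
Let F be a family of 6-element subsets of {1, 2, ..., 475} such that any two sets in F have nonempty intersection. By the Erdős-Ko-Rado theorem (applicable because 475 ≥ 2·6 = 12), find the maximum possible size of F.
max |F| = C(474, 5) = 195217613844

The Erdős-Ko-Rado theorem states: for n ≥ 2k, an intersecting family of k-subsets of an n-element set has size at most C(n − 1, k − 1), with equality for 'star' families {A ⊆ [n] : |A| = k, i ∈ A} (fix an element i). For n = 475, k = 6: C(474, 5) = 195217613844.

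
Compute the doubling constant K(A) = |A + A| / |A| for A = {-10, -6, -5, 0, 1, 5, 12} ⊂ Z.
K = |A + A| / |A| = 22/7

Enumerate A + A = {a + b : a, b ∈ A}. With |A| = 7, there are |A|^2 = 49 ordered sum pairs; collecting distinct values, A + A = {-20, -16, -15, -12, -11, -10, -9, -6, -5, -4, -1, 0, 1, 2, 5, 6, 7, 10, 12, 13, 17, 24}, so |A + A| = 22. Thus K = 22/7. For comparison, the minimum possible |A + A| over all 7-element sets is 2·7 − 1 = 13 (so min K = 13/7), attained only by arithmetic progressions.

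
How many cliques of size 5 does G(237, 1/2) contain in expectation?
E[# K_5] = C(237, 5) · (1/2)^C(5, 2) = 5971985487 / 2^10 ≈ 5832017.077148

For each 5-subset S of vertices (there are C(237, 5) = 5971985487 such S), let X_S = 1 if S induces a K_5 (all C(5, 2) = 10 edges present). Then P(X_S = 1) = (1/2)^10 = 1/1024. By linearity of expectation, E[# K_5] = C(237, 5) · (1/2)^10 = 5971985487 / 1024 ≈ 5832017.077148.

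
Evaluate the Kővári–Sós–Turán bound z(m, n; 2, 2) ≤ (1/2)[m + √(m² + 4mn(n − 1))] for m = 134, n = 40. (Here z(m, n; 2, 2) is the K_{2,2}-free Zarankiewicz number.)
z(134, 40; 2, 2) ≤ (1/2)[134 + √(134² + 4·134·40·39)] = (1/2)[134 + √854116] = 529.092

Kővári–Sós–Turán: let r_1, ..., r_134 be the row sums and z = Σ r_i the total number of 1s. Each pair of columns can share at most one row with both entries 1 (else a 2×2 all-ones block appears), so Σ_i C(r_i, 2) ≤ C(40, 2) = 780. By convexity Σ_i C(r_i, 2) ≥ 134·C(z/134, 2) = z(z − 134)/(2·134), giving z² − 134z − 134·40·39 ≤ 0 and hence z ≤ (1/2)[134 + √(17956 + 4·209040)] = (1/2)[134 + √854116] ≈ (1/2)(134 + 924.184) = 529.092.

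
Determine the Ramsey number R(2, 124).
R(2, 124) = 124

R(2, k) = k for all k ≥ 2: in a 2-colouring of K_k, either some edge is red (a red K_2) or all edges are blue (a blue K_k). And K_{123} coloured all-blue has no blue K_124, so R(2, 124) > 123. Hence R(2, 124) = 124.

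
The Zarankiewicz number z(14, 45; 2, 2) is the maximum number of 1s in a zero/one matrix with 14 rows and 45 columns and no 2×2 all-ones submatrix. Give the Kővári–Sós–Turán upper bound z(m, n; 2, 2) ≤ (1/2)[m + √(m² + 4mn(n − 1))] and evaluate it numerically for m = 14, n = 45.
z(14, 45; 2, 2) ≤ (1/2)[14 + √(14² + 4·14·45·44)] = (1/2)[14 + √111076] = 173.6403

Kővári–Sós–Turán: let r_1, ..., r_14 be the row sums and z = Σ r_i the total number of 1s. Each pair of columns can share at most one row with both entries 1 (else a 2×2 all-ones block appears), so Σ_i C(r_i, 2) ≤ C(45, 2) = 990. By convexity Σ_i C(r_i, 2) ≥ 14·C(z/14, 2) = z(z − 14)/(2·14), giving z² − 14z − 14·45·44 ≤ 0 and hence z ≤ (1/2)[14 + √(196 + 4·27720)] = (1/2)[14 + √111076] ≈ (1/2)(14 + 333.2807) = 173.6403.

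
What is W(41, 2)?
W(41, 2) = 41 + 1 = 42

A 2-term AP is any pair of integers, so a monochromatic 2-AP exists iff some colour is used at least twice. With 41 colours, the colouring i ↦ i on {1, ..., 41} uses each colour once, avoiding any monochromatic pair, so W(41, 2) > 41. For {1, ..., 42}, pigeonhole forces two integers of the same colour, which form a monochromatic 2-AP. Hence W(41, 2) = 42.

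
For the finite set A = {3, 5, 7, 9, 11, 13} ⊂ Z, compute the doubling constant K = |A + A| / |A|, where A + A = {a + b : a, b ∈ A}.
K = |A + A| / |A| = 11/6

Enumerate A + A = {a + b : a, b ∈ A}. With |A| = 6, there are |A|^2 = 36 ordered sum pairs; collecting distinct values, A + A = {6, 8, 10, 12, 14, 16, 18, 20, 22, 24, 26}, so |A + A| = 11. Thus K = 11/6. Here |A + A| = 2|A| − 1 = 11, the minimum possible — so K = 11/6 is minimal, which holds iff A is an arithmetic progression.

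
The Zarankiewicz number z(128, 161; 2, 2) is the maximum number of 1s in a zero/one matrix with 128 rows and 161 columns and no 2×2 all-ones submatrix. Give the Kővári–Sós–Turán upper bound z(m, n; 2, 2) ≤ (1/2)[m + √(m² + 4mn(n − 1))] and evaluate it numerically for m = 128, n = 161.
z(128, 161; 2, 2) ≤ (1/2)[128 + √(128² + 4·128·161·160)] = (1/2)[128 + √13205504] = 1880.9689

Kővári–Sós–Turán: let r_1, ..., r_128 be the row sums and z = Σ r_i the total number of 1s. Each pair of columns can share at most one row with both entries 1 (else a 2×2 all-ones block appears), so Σ_i C(r_i, 2) ≤ C(161, 2) = 12880. By convexity Σ_i C(r_i, 2) ≥ 128·C(z/128, 2) = z(z − 128)/(2·128), giving z² − 128z − 128·161·160 ≤ 0 and hence z ≤ (1/2)[128 + √(16384 + 4·3297280)] = (1/2)[128 + √13205504] ≈ (1/2)(128 + 3633.9378) = 1880.9689.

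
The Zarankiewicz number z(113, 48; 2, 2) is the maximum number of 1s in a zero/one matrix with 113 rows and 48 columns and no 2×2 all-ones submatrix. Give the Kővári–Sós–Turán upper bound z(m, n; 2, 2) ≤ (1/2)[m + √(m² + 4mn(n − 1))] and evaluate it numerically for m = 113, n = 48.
z(113, 48; 2, 2) ≤ (1/2)[113 + √(113² + 4·113·48·47)] = (1/2)[113 + √1032481] = 564.5554

Kővári–Sós–Turán: let r_1, ..., r_113 be the row sums and z = Σ r_i the total number of 1s. Each pair of columns can share at most one row with both entries 1 (else a 2×2 all-ones block appears), so Σ_i C(r_i, 2) ≤ C(48, 2) = 1128. By convexity Σ_i C(r_i, 2) ≥ 113·C(z/113, 2) = z(z − 113)/(2·113), giving z² − 113z − 113·48·47 ≤ 0 and hence z ≤ (1/2)[113 + √(12769 + 4·254928)] = (1/2)[113 + √1032481] ≈ (1/2)(113 + 1016.1107) = 564.5554.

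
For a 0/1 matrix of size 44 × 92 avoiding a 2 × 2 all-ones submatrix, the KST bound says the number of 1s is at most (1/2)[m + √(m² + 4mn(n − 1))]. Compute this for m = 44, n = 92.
z(44, 92; 2, 2) ≤ (1/2)[44 + √(44² + 4·44·92·91)] = (1/2)[44 + √1475408] = 629.3319

Kővári–Sós–Turán: let r_1, ..., r_44 be the row sums and z = Σ r_i the total number of 1s. Each pair of columns can share at most one row with both entries 1 (else a 2×2 all-ones block appears), so Σ_i C(r_i, 2) ≤ C(92, 2) = 4186. By convexity Σ_i C(r_i, 2) ≥ 44·C(z/44, 2) = z(z − 44)/(2·44), giving z² − 44z − 44·92·91 ≤ 0 and hence z ≤ (1/2)[44 + √(1936 + 4·368368)] = (1/2)[44 + √1475408] ≈ (1/2)(44 + 1214.6637) = 629.3319.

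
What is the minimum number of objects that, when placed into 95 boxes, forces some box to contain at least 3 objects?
n = (3 − 1)·95 + 1 = 191

By the generalised pigeonhole principle, to guarantee some box contains ≥ r objects we need more than (r − 1) · k objects total. Threshold: n = (r − 1) · k + 1. With r = 3 and k = 95: n = 2 · 95 + 1 = 190 + 1 = 191. For n = 190 = 2 · 95, we can put exactly 2 objects in every box, avoiding 3 in any single one — so 191 is tight.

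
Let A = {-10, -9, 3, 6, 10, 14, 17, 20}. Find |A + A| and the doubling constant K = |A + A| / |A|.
K = |A + A| / |A| = 32/8 = 4

Enumerate A + A = {a + b : a, b ∈ A}. With |A| = 8, there are |A|^2 = 64 ordered sum pairs; collecting distinct values, A + A = {-20, -19, -18, -7, -6, -4, -3, 0, 1, 4, 5, 6, 7, 8, 9, 10, 11, 12, 13, 16, 17, 20, 23, 24, 26, 27, 28, 30, 31, 34, 37, 40}, so |A + A| = 32. Thus K = 32/8 = 4. For comparison, the minimum possible |A + A| over all 8-element sets is 2·8 − 1 = 15 (so min K = 15/8), attained only by arithmetic progressions.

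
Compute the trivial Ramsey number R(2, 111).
R(2, 111) = 111

R(2, k) = k for all k ≥ 2: in a 2-colouring of K_k, either some edge is red (a red K_2) or all edges are blue (a blue K_k). And K_{110} coloured all-blue has no blue K_111, so R(2, 111) > 110. Hence R(2, 111) = 111.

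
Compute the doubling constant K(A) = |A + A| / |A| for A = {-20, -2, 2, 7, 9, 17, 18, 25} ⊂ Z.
K = |A + A| / |A| = 32/8 = 4

Enumerate A + A = {a + b : a, b ∈ A}. With |A| = 8, there are |A|^2 = 64 ordered sum pairs; collecting distinct values, A + A = {-40, -22, -18, -13, -11, -4, -3, -2, 0, 4, 5, 7, 9, 11, 14, 15, 16, 18, 19, 20, 23, 24, 25, 26, 27, 32, 34, 35, 36, 42, 43, 50}, so |A + A| = 32. Thus K = 32/8 = 4. For comparison, the minimum possible |A + A| over all 8-element sets is 2·8 − 1 = 15 (so min K = 15/8), attained only by arithmetic progressions.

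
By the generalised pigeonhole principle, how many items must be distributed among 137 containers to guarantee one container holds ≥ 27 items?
n = (27 − 1)·137 + 1 = 3563

By the generalised pigeonhole principle, to guarantee some box contains ≥ r objects we need more than (r − 1) · k objects total. Threshold: n = (r − 1) · k + 1. With r = 27 and k = 137: n = 26 · 137 + 1 = 3562 + 1 = 3563. For n = 3562 = 26 · 137, we can put exactly 26 objects in every box, avoiding 27 in any single one — so 3563 is tight.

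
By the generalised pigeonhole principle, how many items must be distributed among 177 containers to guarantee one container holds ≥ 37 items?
n = (37 − 1)·177 + 1 = 6373

By the generalised pigeonhole principle, to guarantee some box contains ≥ r objects we need more than (r − 1) · k objects total. Threshold: n = (r − 1) · k + 1. With r = 37 and k = 177: n = 36 · 177 + 1 = 6372 + 1 = 6373. For n = 6372 = 36 · 177, we can put exactly 36 objects in every box, avoiding 37 in any single one — so 6373 is tight.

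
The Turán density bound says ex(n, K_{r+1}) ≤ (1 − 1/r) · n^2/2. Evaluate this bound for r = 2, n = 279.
Turán density bound = (1/2) · 279^2/2 = 77841/4 ≈ 19460.25

Turán's theorem: ex(n, K_{r+1}) is achieved by the complete r-partite Turán graph T(n, r) with parts as balanced as possible, and is at most (1 − 1/r) · n^2/2. For r = 2, n = 279: the density bound is (1/2) · 77841/2 = 77841/4 ≈ 19460.25. The integer-valued extremum is e(T(279, 2)) = 19460, which is strictly less than the density bound 77841/4 since 2 ∤ 279 (the parts of T(279, 2) cannot all be equal).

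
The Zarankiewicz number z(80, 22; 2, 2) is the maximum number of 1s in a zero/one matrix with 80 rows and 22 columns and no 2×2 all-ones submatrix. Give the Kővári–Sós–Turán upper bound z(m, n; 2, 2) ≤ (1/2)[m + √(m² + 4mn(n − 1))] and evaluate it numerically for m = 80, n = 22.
z(80, 22; 2, 2) ≤ (1/2)[80 + √(80² + 4·80·22·21)] = (1/2)[80 + √154240] = 236.367

Kővári–Sós–Turán: let r_1, ..., r_80 be the row sums and z = Σ r_i the total number of 1s. Each pair of columns can share at most one row with both entries 1 (else a 2×2 all-ones block appears), so Σ_i C(r_i, 2) ≤ C(22, 2) = 231. By convexity Σ_i C(r_i, 2) ≥ 80·C(z/80, 2) = z(z − 80)/(2·80), giving z² − 80z − 80·22·21 ≤ 0 and hence z ≤ (1/2)[80 + √(6400 + 4·36960)] = (1/2)[80 + √154240] ≈ (1/2)(80 + 392.734) = 236.367.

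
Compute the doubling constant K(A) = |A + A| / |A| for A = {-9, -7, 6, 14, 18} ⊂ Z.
K = |A + A| / |A| = 15/5 = 3

Enumerate A + A = {a + b : a, b ∈ A}. With |A| = 5, there are |A|^2 = 25 ordered sum pairs; collecting distinct values, A + A = {-18, -16, -14, -3, -1, 5, 7, 9, 11, 12, 20, 24, 28, 32, 36}, so |A + A| = 15. Thus K = 15/5 = 3. For comparison, the minimum possible |A + A| over all 5-element sets is 2·5 − 1 = 9 (so min K = 9/5), attained only by arithmetic progressions.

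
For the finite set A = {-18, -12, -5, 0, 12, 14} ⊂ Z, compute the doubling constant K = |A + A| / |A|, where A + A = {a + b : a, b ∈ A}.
K = |A + A| / |A| = 20/6 = 10/3

Enumerate A + A = {a + b : a, b ∈ A}. With |A| = 6, there are |A|^2 = 36 ordered sum pairs; collecting distinct values, A + A = {-36, -30, -24, -23, -18, -17, -12, -10, -6, -5, -4, 0, 2, 7, 9, 12, 14, 24, 26, 28}, so |A + A| = 20. Thus K = 20/6 = 10/3. For comparison, the minimum possible |A + A| over all 6-element sets is 2·6 − 1 = 11 (so min K = 11/6), attained only by arithmetic progressions.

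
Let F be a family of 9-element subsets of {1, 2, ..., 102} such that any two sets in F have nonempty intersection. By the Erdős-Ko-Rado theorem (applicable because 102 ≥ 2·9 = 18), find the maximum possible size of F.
max |F| = C(101, 8) = 202095455100

Erdős-Ko-Rado (1961): when n ≥ 2k, max |F| = C(n−1, k−1). The bound is attained by the star {A : i ∈ A} for any fixed i ∈ [n]. Here C(102−1, 9−1) = C(101, 8) = 202095455100.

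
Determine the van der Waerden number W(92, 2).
W(92, 2) = 92 + 1 = 93

A 2-term AP is any pair of integers, so a monochromatic 2-AP exists iff some colour is used at least twice. With 92 colours, the colouring i ↦ i on {1, ..., 92} uses each colour once, avoiding any monochromatic pair, so W(92, 2) > 92. For {1, ..., 93}, pigeonhole forces two integers of the same colour, which form a monochromatic 2-AP. Hence W(92, 2) = 93.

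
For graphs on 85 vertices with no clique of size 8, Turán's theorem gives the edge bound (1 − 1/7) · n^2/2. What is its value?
Turán density bound = (6/7) · 85^2/2 = 21675/7 ≈ 3096.4286

Turán's theorem: ex(n, K_{r+1}) is achieved by the complete r-partite Turán graph T(n, r) with parts as balanced as possible, and is at most (1 − 1/r) · n^2/2. For r = 7, n = 85: the density bound is (6/7) · 7225/2 = 21675/7 ≈ 3096.4286. The integer-valued extremum is e(T(85, 7)) = 3096, which is strictly less than the density bound 21675/7 since 7 ∤ 85 (the parts of T(85, 7) cannot all be equal).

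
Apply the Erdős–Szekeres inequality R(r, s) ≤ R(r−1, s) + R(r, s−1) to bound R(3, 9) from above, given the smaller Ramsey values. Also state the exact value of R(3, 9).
R(3, 9) ≤ R(2, 9) + R(3, 8) = 9 + 28 = 37; exact value R(3, 9) = 36.

The Erdős–Szekeres recurrence R(r, s) ≤ R(r−1, s) + R(r, s−1) applied to (r, s) = (3, 9) gives
  R(3, 9) ≤ R(2, 9) + R(3, 8) = 9 + 28 = 37.
(Recall R(2, k) = k and R is symmetric.) The recurrence is not tight here (it gives 37, but the exact value is R(3, 9) = 36); the tight upper bound requires a sharper argument than the simple recurrence, combined with a lower-bound construction on K_{35}.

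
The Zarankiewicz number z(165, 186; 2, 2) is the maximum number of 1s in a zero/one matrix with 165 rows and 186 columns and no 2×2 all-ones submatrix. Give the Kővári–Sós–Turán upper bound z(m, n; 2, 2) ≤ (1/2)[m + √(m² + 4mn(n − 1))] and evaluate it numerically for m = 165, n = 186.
z(165, 186; 2, 2) ≤ (1/2)[165 + √(165² + 4·165·186·185)] = (1/2)[165 + √22737825] = 2466.7098

Kővári–Sós–Turán: let r_1, ..., r_165 be the row sums and z = Σ r_i the total number of 1s. Each pair of columns can share at most one row with both entries 1 (else a 2×2 all-ones block appears), so Σ_i C(r_i, 2) ≤ C(186, 2) = 17205. By convexity Σ_i C(r_i, 2) ≥ 165·C(z/165, 2) = z(z − 165)/(2·165), giving z² − 165z − 165·186·185 ≤ 0 and hence z ≤ (1/2)[165 + √(27225 + 4·5677650)] = (1/2)[165 + √22737825] ≈ (1/2)(165 + 4768.4195) = 2466.7098.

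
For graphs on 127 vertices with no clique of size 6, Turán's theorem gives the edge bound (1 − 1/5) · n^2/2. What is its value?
Turán density bound = (4/5) · 127^2/2 = 32258/5 ≈ 6451.6

Turán's theorem: ex(n, K_{r+1}) is achieved by the complete r-partite Turán graph T(n, r) with parts as balanced as possible, and is at most (1 − 1/r) · n^2/2. For r = 5, n = 127: the density bound is (4/5) · 16129/2 = 32258/5 ≈ 6451.6. The integer-valued extremum is e(T(127, 5)) = 6451, which is strictly less than the density bound 32258/5 since 5 ∤ 127 (the parts of T(127, 5) cannot all be equal).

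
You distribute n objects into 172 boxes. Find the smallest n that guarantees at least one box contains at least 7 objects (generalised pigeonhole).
n = (7 − 1)·172 + 1 = 1033

By the generalised pigeonhole principle, to guarantee some box contains ≥ r objects we need more than (r − 1) · k objects total. Threshold: n = (r − 1) · k + 1. With r = 7 and k = 172: n = 6 · 172 + 1 = 1032 + 1 = 1033. For n = 1032 = 6 · 172, we can put exactly 6 objects in every box, avoiding 7 in any single one — so 1033 is tight.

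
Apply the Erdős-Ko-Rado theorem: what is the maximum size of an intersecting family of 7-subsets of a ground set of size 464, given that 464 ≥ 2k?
max |F| = C(463, 6) = 13244250634461

The Erdős-Ko-Rado theorem states: for n ≥ 2k, an intersecting family of k-subsets of an n-element set has size at most C(n − 1, k − 1), with equality for 'star' families {A ⊆ [n] : |A| = k, i ∈ A} (fix an element i). For n = 464, k = 7: C(463, 6) = 13244250634461.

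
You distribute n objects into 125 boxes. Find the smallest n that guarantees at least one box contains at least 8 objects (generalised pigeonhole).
n = (8 − 1)·125 + 1 = 876

By the generalised pigeonhole principle, to guarantee some box contains ≥ r objects we need more than (r − 1) · k objects total. Threshold: n = (r − 1) · k + 1. With r = 8 and k = 125: n = 7 · 125 + 1 = 875 + 1 = 876. For n = 875 = 7 · 125, we can put exactly 7 objects in every box, avoiding 8 in any single one — so 876 is tight.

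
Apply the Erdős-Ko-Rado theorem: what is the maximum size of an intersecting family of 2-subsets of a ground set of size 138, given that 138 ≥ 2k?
max |F| = C(137, 1) = 137

Erdős-Ko-Rado (1961): when n ≥ 2k, max |F| = C(n−1, k−1). The bound is attained by the star {A : i ∈ A} for any fixed i ∈ [n]. Here C(138−1, 2−1) = C(137, 1) = 137.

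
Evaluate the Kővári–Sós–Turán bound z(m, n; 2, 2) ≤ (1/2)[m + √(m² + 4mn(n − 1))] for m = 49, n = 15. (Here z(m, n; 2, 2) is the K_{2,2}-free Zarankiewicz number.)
z(49, 15; 2, 2) ≤ (1/2)[49 + √(49² + 4·49·15·14)] = (1/2)[49 + √43561] = 128.8564

Kővári–Sós–Turán: let r_1, ..., r_49 be the row sums and z = Σ r_i the total number of 1s. Each pair of columns can share at most one row with both entries 1 (else a 2×2 all-ones block appears), so Σ_i C(r_i, 2) ≤ C(15, 2) = 105. By convexity Σ_i C(r_i, 2) ≥ 49·C(z/49, 2) = z(z − 49)/(2·49), giving z² − 49z − 49·15·14 ≤ 0 and hence z ≤ (1/2)[49 + √(2401 + 4·10290)] = (1/2)[49 + √43561] ≈ (1/2)(49 + 208.7127) = 128.8564.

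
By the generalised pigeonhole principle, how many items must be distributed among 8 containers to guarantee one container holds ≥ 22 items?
n = (22 − 1)·8 + 1 = 169

By the generalised pigeonhole principle, to guarantee some box contains ≥ r objects we need more than (r − 1) · k objects total. Threshold: n = (r − 1) · k + 1. With r = 22 and k = 8: n = 21 · 8 + 1 = 168 + 1 = 169. For n = 168 = 21 · 8, we can put exactly 21 objects in every box, avoiding 22 in any single one — so 169 is tight.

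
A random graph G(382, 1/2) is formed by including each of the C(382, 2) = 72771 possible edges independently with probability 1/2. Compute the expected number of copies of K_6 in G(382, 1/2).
E[# K_6] = C(382, 6) · (1/2)^C(6, 2) = 4148697778407 / 2^15 ≈ 126608208.569550

For each 6-subset S of vertices (there are C(382, 6) = 4148697778407 such S), let X_S = 1 if S induces a K_6 (all C(6, 2) = 15 edges present). Then P(X_S = 1) = (1/2)^15 = 1/32768. By linearity of expectation, E[# K_6] = C(382, 6) · (1/2)^15 = 4148697778407 / 32768 ≈ 126608208.569550.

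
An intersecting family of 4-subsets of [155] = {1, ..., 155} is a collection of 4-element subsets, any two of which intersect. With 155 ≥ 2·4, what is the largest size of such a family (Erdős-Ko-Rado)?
max |F| = C(154, 3) = 596904

The Erdős-Ko-Rado theorem states: for n ≥ 2k, an intersecting family of k-subsets of an n-element set has size at most C(n − 1, k − 1), with equality for 'star' families {A ⊆ [n] : |A| = k, i ∈ A} (fix an element i). For n = 155, k = 4: C(154, 3) = 596904.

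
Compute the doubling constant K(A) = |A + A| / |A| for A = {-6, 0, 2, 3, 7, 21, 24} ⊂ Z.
K = |A + A| / |A| = 27/7

Enumerate A + A = {a + b : a, b ∈ A}. With |A| = 7, there are |A|^2 = 49 ordered sum pairs; collecting distinct values, A + A = {-12, -6, -4, -3, 0, 1, 2, 3, 4, 5, 6, 7, 9, 10, 14, 15, 18, 21, 23, 24, 26, 27, 28, 31, 42, 45, 48}, so |A + A| = 27. Thus K = 27/7. For comparison, the minimum possible |A + A| over all 7-element sets is 2·7 − 1 = 13 (so min K = 13/7), attained only by arithmetic progressions.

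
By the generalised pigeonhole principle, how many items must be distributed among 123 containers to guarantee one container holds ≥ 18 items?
n = (18 − 1)·123 + 1 = 2092

By the generalised pigeonhole principle, to guarantee some box contains ≥ r objects we need more than (r − 1) · k objects total. Threshold: n = (r − 1) · k + 1. With r = 18 and k = 123: n = 17 · 123 + 1 = 2091 + 1 = 2092. For n = 2091 = 17 · 123, we can put exactly 17 objects in every box, avoiding 18 in any single one — so 2092 is tight.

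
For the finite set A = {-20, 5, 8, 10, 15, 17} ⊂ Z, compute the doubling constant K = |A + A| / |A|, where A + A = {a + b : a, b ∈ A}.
K = |A + A| / |A| = 19/6

Enumerate A + A = {a + b : a, b ∈ A}. With |A| = 6, there are |A|^2 = 36 ordered sum pairs; collecting distinct values, A + A = {-40, -15, -12, -10, -5, -3, 10, 13, 15, 16, 18, 20, 22, 23, 25, 27, 30, 32, 34}, so |A + A| = 19. Thus K = 19/6. For comparison, the minimum possible |A + A| over all 6-element sets is 2·6 − 1 = 11 (so min K = 11/6), attained only by arithmetic progressions.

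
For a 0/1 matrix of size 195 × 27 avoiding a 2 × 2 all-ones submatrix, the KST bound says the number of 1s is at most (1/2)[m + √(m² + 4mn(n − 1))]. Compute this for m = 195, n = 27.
z(195, 27; 2, 2) ≤ (1/2)[195 + √(195² + 4·195·27·26)] = (1/2)[195 + √585585] = 480.1176

Kővári–Sós–Turán: let r_1, ..., r_195 be the row sums and z = Σ r_i the total number of 1s. Each pair of columns can share at most one row with both entries 1 (else a 2×2 all-ones block appears), so Σ_i C(r_i, 2) ≤ C(27, 2) = 351. By convexity Σ_i C(r_i, 2) ≥ 195·C(z/195, 2) = z(z − 195)/(2·195), giving z² − 195z − 195·27·26 ≤ 0 and hence z ≤ (1/2)[195 + √(38025 + 4·136890)] = (1/2)[195 + √585585] ≈ (1/2)(195 + 765.2353) = 480.1176.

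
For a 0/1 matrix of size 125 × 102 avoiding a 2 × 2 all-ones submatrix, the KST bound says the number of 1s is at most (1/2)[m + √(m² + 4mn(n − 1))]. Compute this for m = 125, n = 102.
z(125, 102; 2, 2) ≤ (1/2)[125 + √(125² + 4·125·102·101)] = (1/2)[125 + √5166625] = 1199.0106

Kővári–Sós–Turán: let r_1, ..., r_125 be the row sums and z = Σ r_i the total number of 1s. Each pair of columns can share at most one row with both entries 1 (else a 2×2 all-ones block appears), so Σ_i C(r_i, 2) ≤ C(102, 2) = 5151. By convexity Σ_i C(r_i, 2) ≥ 125·C(z/125, 2) = z(z − 125)/(2·125), giving z² − 125z − 125·102·101 ≤ 0 and hence z ≤ (1/2)[125 + √(15625 + 4·1287750)] = (1/2)[125 + √5166625] ≈ (1/2)(125 + 2273.0211) = 1199.0106.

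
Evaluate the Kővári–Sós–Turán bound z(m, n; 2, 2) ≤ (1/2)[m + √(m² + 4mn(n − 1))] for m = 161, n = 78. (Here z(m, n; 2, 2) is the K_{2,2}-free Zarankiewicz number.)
z(161, 78; 2, 2) ≤ (1/2)[161 + √(161² + 4·161·78·77)] = (1/2)[161 + √3893785] = 1067.1338

Kővári–Sós–Turán: let r_1, ..., r_161 be the row sums and z = Σ r_i the total number of 1s. Each pair of columns can share at most one row with both entries 1 (else a 2×2 all-ones block appears), so Σ_i C(r_i, 2) ≤ C(78, 2) = 3003. By convexity Σ_i C(r_i, 2) ≥ 161·C(z/161, 2) = z(z − 161)/(2·161), giving z² − 161z − 161·78·77 ≤ 0 and hence z ≤ (1/2)[161 + √(25921 + 4·966966)] = (1/2)[161 + √3893785] ≈ (1/2)(161 + 1973.2676) = 1067.1338.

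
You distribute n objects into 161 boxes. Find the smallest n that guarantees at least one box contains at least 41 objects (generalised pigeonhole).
n = (41 − 1)·161 + 1 = 6441

By the generalised pigeonhole principle, to guarantee some box contains ≥ r objects we need more than (r − 1) · k objects total. Threshold: n = (r − 1) · k + 1. With r = 41 and k = 161: n = 40 · 161 + 1 = 6440 + 1 = 6441. For n = 6440 = 40 · 161, we can put exactly 40 objects in every box, avoiding 41 in any single one — so 6441 is tight.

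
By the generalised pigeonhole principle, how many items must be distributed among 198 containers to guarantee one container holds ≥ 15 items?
n = (15 − 1)·198 + 1 = 2773

By the generalised pigeonhole principle, to guarantee some box contains ≥ r objects we need more than (r − 1) · k objects total. Threshold: n = (r − 1) · k + 1. With r = 15 and k = 198: n = 14 · 198 + 1 = 2772 + 1 = 2773. For n = 2772 = 14 · 198, we can put exactly 14 objects in every box, avoiding 15 in any single one — so 2773 is tight.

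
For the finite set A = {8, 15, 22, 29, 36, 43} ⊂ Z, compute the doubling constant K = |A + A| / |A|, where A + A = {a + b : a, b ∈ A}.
K = |A + A| / |A| = 11/6

Enumerate A + A = {a + b : a, b ∈ A}. With |A| = 6, there are |A|^2 = 36 ordered sum pairs; collecting distinct values, A + A = {16, 23, 30, 37, 44, 51, 58, 65, 72, 79, 86}, so |A + A| = 11. Thus K = 11/6. Here |A + A| = 2|A| − 1 = 11, the minimum possible — so K = 11/6 is minimal, which holds iff A is an arithmetic progression.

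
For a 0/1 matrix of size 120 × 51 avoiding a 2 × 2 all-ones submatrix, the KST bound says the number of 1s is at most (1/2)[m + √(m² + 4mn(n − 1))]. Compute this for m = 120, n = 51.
z(120, 51; 2, 2) ≤ (1/2)[120 + √(120² + 4·120·51·50)] = (1/2)[120 + √1238400] = 616.4171

Kővári–Sós–Turán: let r_1, ..., r_120 be the row sums and z = Σ r_i the total number of 1s. Each pair of columns can share at most one row with both entries 1 (else a 2×2 all-ones block appears), so Σ_i C(r_i, 2) ≤ C(51, 2) = 1275. By convexity Σ_i C(r_i, 2) ≥ 120·C(z/120, 2) = z(z − 120)/(2·120), giving z² − 120z − 120·51·50 ≤ 0 and hence z ≤ (1/2)[120 + √(14400 + 4·306000)] = (1/2)[120 + √1238400] ≈ (1/2)(120 + 1112.8342) = 616.4171.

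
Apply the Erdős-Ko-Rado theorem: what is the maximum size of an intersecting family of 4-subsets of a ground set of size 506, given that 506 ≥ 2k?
max |F| = C(505, 3) = 21337260

The Erdős-Ko-Rado theorem states: for n ≥ 2k, an intersecting family of k-subsets of an n-element set has size at most C(n − 1, k − 1), with equality for 'star' families {A ⊆ [n] : |A| = k, i ∈ A} (fix an element i). For n = 506, k = 4: C(505, 3) = 21337260.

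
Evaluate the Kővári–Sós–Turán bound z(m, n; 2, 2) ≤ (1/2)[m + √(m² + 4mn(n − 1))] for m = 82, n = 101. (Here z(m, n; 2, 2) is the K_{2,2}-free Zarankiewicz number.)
z(82, 101; 2, 2) ≤ (1/2)[82 + √(82² + 4·82·101·100)] = (1/2)[82 + √3319524] = 951.978

Kővári–Sós–Turán: let r_1, ..., r_82 be the row sums and z = Σ r_i the total number of 1s. Each pair of columns can share at most one row with both entries 1 (else a 2×2 all-ones block appears), so Σ_i C(r_i, 2) ≤ C(101, 2) = 5050. By convexity Σ_i C(r_i, 2) ≥ 82·C(z/82, 2) = z(z − 82)/(2·82), giving z² − 82z − 82·101·100 ≤ 0 and hence z ≤ (1/2)[82 + √(6724 + 4·828200)] = (1/2)[82 + √3319524] ≈ (1/2)(82 + 1821.9561) = 951.978.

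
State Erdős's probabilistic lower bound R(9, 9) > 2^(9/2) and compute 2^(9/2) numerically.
2^(9/2) = 22.6274; so R(9, 9) > 22.6274

Colour each edge of K_n uniformly at random with red/blue. The expected number of monochromatic K_9 is C(n, 9) · 2 · 2^(−C(9,2)). If C(n, 9) · 2^(1 − C(9,2)) < 1, then with positive probability no monochromatic K_9 exists, so R(9, 9) > n. The standard estimate C(n, 9) ≤ n^9/9! shows this inequality holds whenever n ≤ 2^(9/2) (since 9! · 2^(C(9,2) − 1) > 2^(9^2/2) ≥ n^9). Hence R(9, 9) > 2^(9/2) = 22.6274.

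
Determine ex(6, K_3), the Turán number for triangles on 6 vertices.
ex(6, K_3) = ⌊6^2/4⌋ = 9

Mantel (1907): a triangle-free graph on n vertices has at most ⌊n^2/4⌋ edges, with equality for the complete bipartite graph K_{⌊n/2⌋, ⌈n/2⌉}. For n = 6: ⌊6^2/4⌋ = ⌊36/4⌋ = 9. The extremal graph is K_{3, 3}, which has 3·3 = 9 edges.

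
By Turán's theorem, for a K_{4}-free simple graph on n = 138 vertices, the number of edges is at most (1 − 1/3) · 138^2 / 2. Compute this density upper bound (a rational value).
Turán density bound = (2/3) · 138^2/2 = 6348

Turán's theorem: ex(n, K_{r+1}) is achieved by the complete r-partite Turán graph T(n, r) with parts as balanced as possible, and is at most (1 − 1/r) · n^2/2. For r = 3, n = 138: the density bound is (2/3) · 19044/2 = 6348. Since 3 ∣ 138, the Turán graph T(138, 3) has parts of equal size 46, and its edge count e(T(138, 3)) = 6348 attains the density bound exactly.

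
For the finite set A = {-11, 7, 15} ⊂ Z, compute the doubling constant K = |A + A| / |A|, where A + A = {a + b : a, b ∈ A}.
K = |A + A| / |A| = 6/3 = 2

Enumerate A + A = {a + b : a, b ∈ A}. With |A| = 3, there are |A|^2 = 9 ordered sum pairs; collecting distinct values, A + A = {-22, -4, 4, 14, 22, 30}, so |A + A| = 6. Thus K = 6/3 = 2. For comparison, the minimum possible |A + A| over all 3-element sets is 2·3 − 1 = 5 (so min K = 5/3), attained only by arithmetic progressions.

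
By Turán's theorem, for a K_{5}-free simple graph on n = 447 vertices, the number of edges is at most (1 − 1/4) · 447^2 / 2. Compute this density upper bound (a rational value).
Turán density bound = (3/4) · 447^2/2 = 599427/8 ≈ 74928.375

Turán's theorem: ex(n, K_{r+1}) is achieved by the complete r-partite Turán graph T(n, r) with parts as balanced as possible, and is at most (1 − 1/r) · n^2/2. For r = 4, n = 447: the density bound is (3/4) · 199809/2 = 599427/8 ≈ 74928.375. The integer-valued extremum is e(T(447, 4)) = 74928, which is strictly less than the density bound 599427/8 since 4 ∤ 447 (the parts of T(447, 4) cannot all be equal).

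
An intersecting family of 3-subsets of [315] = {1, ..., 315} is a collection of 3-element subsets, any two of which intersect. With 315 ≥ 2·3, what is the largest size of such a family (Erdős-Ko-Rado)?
max |F| = C(314, 2) = 49141

The Erdős-Ko-Rado theorem states: for n ≥ 2k, an intersecting family of k-subsets of an n-element set has size at most C(n − 1, k − 1), with equality for 'star' families {A ⊆ [n] : |A| = k, i ∈ A} (fix an element i). For n = 315, k = 3: C(314, 2) = 49141.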